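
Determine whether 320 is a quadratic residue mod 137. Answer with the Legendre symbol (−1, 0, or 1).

-1

First reduce: 320 ≡ 46 (mod 137).
Pull out 2: since 137 ≡ 1 (mod 8), (2/137) = +1.
Reciprocity: 23 ≡ 3 and 137 ≡ 1 (mod 4), so (23/137) = +(137/23).
Reduce top mod 23: now compute (22/23).
Pull out 2: since 23 ≡ 7 (mod 8), (2/23) = +1.
Reciprocity: 11 ≡ 3 and 23 ≡ 3 (mod 4), so (11/23) = −(23/11).
Reduce top mod 11: now compute (1/11).
Reached (1/11) = 1. Collecting the sign flips along the way, the symbol is -1.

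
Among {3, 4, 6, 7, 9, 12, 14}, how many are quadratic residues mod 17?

2

(3/17) = -1 → non-residue.
(4/17) = +1 → QR.
(6/17) = -1 → non-residue.
(7/17) = -1 → non-residue.
(9/17) = +1 → QR.
(12/17) = -1 → non-residue.
(14/17) = -1 → non-residue.
Total quadratic residues among the 7: 2.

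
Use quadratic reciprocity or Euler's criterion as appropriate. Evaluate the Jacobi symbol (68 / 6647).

0

Pull out 2^2: since 6647 ≡ 7 (mod 8), (2/6647) = +1, so (2/6647)^2 = +1.
Reciprocity: 17 ≡ 1 and 6647 ≡ 3 (mod 4), so (17/6647) = +(6647/17).
Reduce top mod 17: now compute (0/17).
Top reduces to 0: gcd > 1, so the symbol is 0.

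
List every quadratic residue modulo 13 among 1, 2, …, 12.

1, 3, 4, 9, 10, 12

Square k = 1,…,6 (k and 13−k give the same square):
1²=1, 2²=4, 3²=9, 4²≡3, 5²≡12, 6²≡10 (mod 13).
So the quadratic residues mod 13 are {1, 3, 4, 9, 10, 12}.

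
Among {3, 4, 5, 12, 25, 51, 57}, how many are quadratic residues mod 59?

7

(3/59) = +1 → QR.
(4/59) = +1 → QR.
(5/59) = +1 → QR.
(12/59) = +1 → QR.
(25/59) = +1 → QR.
(51/59) = +1 → QR.
(57/59) = +1 → QR.
Total quadratic residues among the 7: 7.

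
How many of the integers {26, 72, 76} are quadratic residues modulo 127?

(26/127) = +1 → QR.
(72/127) = +1 → QR.
(76/127) = +1 → QR.
Total quadratic residues among the 3: 3.

3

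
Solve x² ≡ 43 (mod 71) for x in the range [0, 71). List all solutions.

Since 71 ≡ 3 (mod 4), a square root of 43 is 43^((71+1)/4) = 43^18 mod 71.
Repeated squaring: 43^2≡3, 43^4≡9, 43^8≡10, 43^16≡29 (mod 71).
43^18 = 43^(16+2) ≡ 16 (mod 71).
Check: 16² = 256 ≡ 43 (mod 71). The two roots are 16 and 55.

16, 55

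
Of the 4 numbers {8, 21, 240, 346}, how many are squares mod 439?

1

(8/439) = +1 → QR.
(21/439) = -1 → non-residue.
(240/439) = -1 → non-residue.
(346/439) = -1 → non-residue.
Total quadratic residues among the 4: 1.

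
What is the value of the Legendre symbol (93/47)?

First reduce: 93 ≡ 46 (mod 47).
Pull out 2: since 47 ≡ 7 (mod 8), (2/47) = +1.
Reciprocity: 23 ≡ 3 and 47 ≡ 3 (mod 4), so (23/47) = −(47/23).
Reduce top mod 23: now compute (1/23).
Reached (1/23) = 1. Collecting the sign flips along the way, the symbol is -1.

-1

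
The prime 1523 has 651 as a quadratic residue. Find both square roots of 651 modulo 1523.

637, 886

Since 1523 ≡ 3 (mod 4), a square root of 651 is 651^((1523+1)/4) = 651^381 mod 1523.
Repeated squaring: 651^2≡407, 651^4≡1165, 651^8≡232, 651^16≡519, 651^32≡1313, 651^64≡1456, 651^128≡1443, 651^256≡308 (mod 1523).
651^381 = 651^(256+64+32+16+8+4+1) ≡ 886 (mod 1523).
Check: 886² = 784996 ≡ 651 (mod 1523). The two roots are 637 and 886.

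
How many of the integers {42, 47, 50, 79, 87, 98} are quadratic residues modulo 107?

4

(42/107) = +1 → QR.
(47/107) = +1 → QR.
(50/107) = -1 → non-residue.
(79/107) = +1 → QR.
(87/107) = +1 → QR.
(98/107) = -1 → non-residue.
Total quadratic residues among the 6: 4.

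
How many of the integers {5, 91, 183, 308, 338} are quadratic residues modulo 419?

2

(5/419) = +1 → QR.
(91/419) = +1 → QR.
(183/419) = -1 → non-residue.
(308/419) = -1 → non-residue.
(338/419) = -1 → non-residue.
Total quadratic residues among the 5: 2.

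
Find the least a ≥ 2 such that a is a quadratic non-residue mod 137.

(2/137) = +1, so 2 is a residue.
(3/137) = −1, so 3 is the smallest positive non-residue mod 137.

3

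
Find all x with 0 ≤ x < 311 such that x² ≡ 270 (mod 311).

68, 243

Since 311 ≡ 3 (mod 4), a square root of 270 is 270^((311+1)/4) = 270^78 mod 311.
Repeated squaring: 270^2≡126, 270^4≡15, 270^8≡225, 270^16≡243, 270^32≡270, 270^64≡126 (mod 311).
270^78 = 270^(64+8+4+2) ≡ 243 (mod 311).
Check: 243² = 59049 ≡ 270 (mod 311). The two roots are 68 and 243.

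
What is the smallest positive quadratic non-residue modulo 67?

(2/67) = −1, so 2 is the smallest positive non-residue mod 67.

2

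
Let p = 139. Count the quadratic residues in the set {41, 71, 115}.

2

(41/139) = +1 → QR.
(71/139) = +1 → QR.
(115/139) = -1 → non-residue.
Total quadratic residues among the 3: 2.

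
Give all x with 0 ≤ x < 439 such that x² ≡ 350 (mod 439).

204, 235

Since 439 ≡ 3 (mod 4), a square root of 350 is 350^((439+1)/4) = 350^110 mod 439.
Repeated squaring: 350^2≡19, 350^4≡361, 350^8≡377, 350^16≡332, 350^32≡35, 350^64≡347 (mod 439).
350^110 = 350^(64+32+8+4+2) ≡ 204 (mod 439).
Check: 204² = 41616 ≡ 350 (mod 439). The two roots are 204 and 235.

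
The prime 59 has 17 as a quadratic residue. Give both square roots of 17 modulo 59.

28, 31

Since 59 ≡ 3 (mod 4), a square root of 17 is 17^((59+1)/4) = 17^15 mod 59.
Repeated squaring: 17^2≡53, 17^4≡36, 17^8≡57 (mod 59).
17^15 = 17^(8+4+2+1) ≡ 28 (mod 59).
Check: 28² = 784 ≡ 17 (mod 59). The two roots are 28 and 31.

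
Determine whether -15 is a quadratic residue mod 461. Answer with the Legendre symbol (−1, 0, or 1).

First reduce: -15 ≡ 446 (mod 461).
Pull out 2: since 461 ≡ 5 (mod 8), (2/461) = -1.
Reciprocity: 223 ≡ 3 and 461 ≡ 1 (mod 4), so (223/461) = +(461/223).
Reduce top mod 223: now compute (15/223).
Reciprocity: 15 ≡ 3 and 223 ≡ 3 (mod 4), so (15/223) = −(223/15).
Reduce top mod 15: now compute (13/15).
Reciprocity: 13 ≡ 1 and 15 ≡ 3 (mod 4), so (13/15) = +(15/13).
Reduce top mod 13: now compute (2/13).
Pull out 2: since 13 ≡ 5 (mod 8), (2/13) = -1.
Reached (1/13) = 1. Collecting the sign flips along the way, the symbol is -1.

-1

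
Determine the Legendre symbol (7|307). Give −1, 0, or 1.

Reciprocity: 7 ≡ 3 and 307 ≡ 3 (mod 4), so (7/307) = −(307/7).
Reduce top mod 7: now compute (6/7).
Pull out 2: since 7 ≡ 7 (mod 8), (2/7) = +1.
Reciprocity: 3 ≡ 3 and 7 ≡ 3 (mod 4), so (3/7) = −(7/3).
Reduce top mod 3: now compute (1/3).
Reached (1/3) = 1. Collecting the sign flips along the way, the symbol is +1.

1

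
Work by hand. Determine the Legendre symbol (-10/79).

-1

First reduce: -10 ≡ 69 (mod 79).
Reciprocity: 69 ≡ 1 and 79 ≡ 3 (mod 4), so (69/79) = +(79/69).
Reduce top mod 69: now compute (10/69).
Pull out 2: since 69 ≡ 5 (mod 8), (2/69) = -1.
Reciprocity: 5 ≡ 1 and 69 ≡ 1 (mod 4), so (5/69) = +(69/5).
Reduce top mod 5: now compute (4/5).
Pull out 2^2: since 5 ≡ 5 (mod 8), (2/5) = -1, so (2/5)^2 = +1.
Reached (1/5) = 1. Collecting the sign flips along the way, the symbol is -1.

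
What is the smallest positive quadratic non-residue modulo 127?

(2/127) = +1, so 2 is a residue.
(3/127) = −1, so 3 is the smallest positive non-residue mod 127.

3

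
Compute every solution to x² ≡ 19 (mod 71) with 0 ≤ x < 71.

Since 71 ≡ 3 (mod 4), a square root of 19 is 19^((71+1)/4) = 19^18 mod 71.
Repeated squaring: 19^2≡6, 19^4≡36, 19^8≡18, 19^16≡40 (mod 71).
19^18 = 19^(16+2) ≡ 27 (mod 71).
Check: 27² = 729 ≡ 19 (mod 71). The two roots are 27 and 44.

27, 44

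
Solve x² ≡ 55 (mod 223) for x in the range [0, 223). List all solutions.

72, 151

Since 223 ≡ 3 (mod 4), a square root of 55 is 55^((223+1)/4) = 55^56 mod 223.
Repeated squaring: 55^2≡126, 55^4≡43, 55^8≡65, 55^16≡211, 55^32≡144 (mod 223).
55^56 = 55^(32+16+8) ≡ 72 (mod 223).
Check: 72² = 5184 ≡ 55 (mod 223). The two roots are 72 and 151.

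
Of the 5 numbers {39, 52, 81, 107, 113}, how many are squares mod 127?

4

(39/127) = -1 → non-residue.
(52/127) = +1 → QR.
(81/127) = +1 → QR.
(107/127) = +1 → QR.
(113/127) = +1 → QR.
Total quadratic residues among the 5: 4.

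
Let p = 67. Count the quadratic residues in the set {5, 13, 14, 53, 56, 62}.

3

(5/67) = -1 → non-residue.
(13/67) = -1 → non-residue.
(14/67) = +1 → QR.
(53/67) = -1 → non-residue.
(56/67) = +1 → QR.
(62/67) = +1 → QR.
Total quadratic residues among the 6: 3.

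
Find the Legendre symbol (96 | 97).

1

Euler's criterion: (96/97) ≡ 96^48 (mod 97).
96^2 ≡ 1 (mod 97)
96^4 ≡ 1 (mod 97)
96^8 ≡ 1 (mod 97)
96^16 ≡ 1 (mod 97)
96^32 ≡ 1 (mod 97)
96^48 = 96^(32+16) ≡ 1 (mod 97).
Result is 1, so (96/97) = 1.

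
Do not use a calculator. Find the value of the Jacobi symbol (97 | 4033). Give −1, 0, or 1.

-1

Reciprocity: 97 ≡ 1 and 4033 ≡ 1 (mod 4), so (97/4033) = +(4033/97).
Reduce top mod 97: now compute (56/97).
Pull out 2^3: since 97 ≡ 1 (mod 8), (2/97) = +1, so (2/97)^3 = +1.
Reciprocity: 7 ≡ 3 and 97 ≡ 1 (mod 4), so (7/97) = +(97/7).
Reduce top mod 7: now compute (6/7).
Pull out 2: since 7 ≡ 7 (mod 8), (2/7) = +1.
Reciprocity: 3 ≡ 3 and 7 ≡ 3 (mod 4), so (3/7) = −(7/3).
Reduce top mod 3: now compute (1/3).
Reached (1/3) = 1. Collecting the sign flips along the way, the symbol is -1.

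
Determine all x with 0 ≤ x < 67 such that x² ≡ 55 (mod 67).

16, 51

Since 67 ≡ 3 (mod 4), a square root of 55 is 55^((67+1)/4) = 55^17 mod 67.
Repeated squaring: 55^2≡10, 55^4≡33, 55^8≡17, 55^16≡21 (mod 67).
55^17 = 55^(16+1) ≡ 16 (mod 67).
Check: 16² = 256 ≡ 55 (mod 67). The two roots are 16 and 51.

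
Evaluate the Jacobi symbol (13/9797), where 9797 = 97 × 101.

Reciprocity: 13 ≡ 1 and 9797 ≡ 1 (mod 4), so (13/9797) = +(9797/13).
Reduce top mod 13: now compute (8/13).
Pull out 2^3: since 13 ≡ 5 (mod 8), (2/13) = -1, so (2/13)^3 = -1.
Reached (1/13) = 1. Collecting the sign flips along the way, the symbol is -1.

-1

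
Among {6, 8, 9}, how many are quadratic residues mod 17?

(6/17) = -1 → non-residue.
(8/17) = +1 → QR.
(9/17) = +1 → QR.
Total quadratic residues among the 3: 2.

2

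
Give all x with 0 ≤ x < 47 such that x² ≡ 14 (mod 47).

Since 47 ≡ 3 (mod 4), a square root of 14 is 14^((47+1)/4) = 14^12 mod 47.
Repeated squaring: 14^2≡8, 14^4≡17, 14^8≡7 (mod 47).
14^12 = 14^(8+4) ≡ 25 (mod 47).
Check: 25² = 625 ≡ 14 (mod 47). The two roots are 22 and 25.

22, 25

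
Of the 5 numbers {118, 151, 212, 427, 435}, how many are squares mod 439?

2

(118/439) = -1 → non-residue.
(151/439) = -1 → non-residue.
(212/439) = +1 → QR.
(427/439) = +1 → QR.
(435/439) = -1 → non-residue.
Total quadratic residues among the 5: 2.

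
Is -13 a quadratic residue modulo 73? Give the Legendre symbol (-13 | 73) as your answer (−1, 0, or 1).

-1

First reduce: -13 ≡ 60 (mod 73).
Pull out 2^2: since 73 ≡ 1 (mod 8), (2/73) = +1, so (2/73)^2 = +1.
Reciprocity: 15 ≡ 3 and 73 ≡ 1 (mod 4), so (15/73) = +(73/15).
Reduce top mod 15: now compute (13/15).
Reciprocity: 13 ≡ 1 and 15 ≡ 3 (mod 4), so (13/15) = +(15/13).
Reduce top mod 13: now compute (2/13).
Pull out 2: since 13 ≡ 5 (mod 8), (2/13) = -1.
Reached (1/13) = 1. Collecting the sign flips along the way, the symbol is -1.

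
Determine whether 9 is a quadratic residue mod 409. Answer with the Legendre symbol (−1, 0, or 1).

1

Reciprocity: 9 ≡ 1 and 409 ≡ 1 (mod 4), so (9/409) = +(409/9).
Reduce top mod 9: now compute (4/9).
Pull out 2^2: since 9 ≡ 1 (mod 8), (2/9) = +1, so (2/9)^2 = +1.
Reached (1/9) = 1. Collecting the sign flips along the way, the symbol is +1.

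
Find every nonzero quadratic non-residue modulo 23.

5,7,10,11,14,15,17,19,20,21,22

Square k = 1,…,11 (k and 23−k give the same square):
1²=1, 2²=4, 3²=9, 4²=16, 5²≡2, 6²≡13, 7²≡3, 8²≡18, 9²≡12, 10²≡8, 11²≡6 (mod 23).
The residues are {1, 2, 3, 4, 6, 8, 9, 12, 13, 16, 18}; the non-residues are the remaining 11 nonzero classes.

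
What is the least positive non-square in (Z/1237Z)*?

2

(2/1237) = −1, so 2 is the smallest positive non-residue mod 1237.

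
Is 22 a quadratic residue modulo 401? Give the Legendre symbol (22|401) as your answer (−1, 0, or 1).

Euler's criterion: (22/401) ≡ 22^200 (mod 401).
22^2 ≡ 83 (mod 401)
22^4 ≡ 72 (mod 401)
22^8 ≡ 372 (mod 401)
22^16 ≡ 39 (mod 401)
22^32 ≡ 318 (mod 401)
22^64 ≡ 72 (mod 401)
22^128 ≡ 372 (mod 401)
22^200 = 22^(128+64+8) ≡ 1 (mod 401).
Result is 1, so (22/401) = 1.

1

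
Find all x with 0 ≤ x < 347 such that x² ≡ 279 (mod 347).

Since 347 ≡ 3 (mod 4), a square root of 279 is 279^((347+1)/4) = 279^87 mod 347.
Repeated squaring: 279^2≡113, 279^4≡277, 279^8≡42, 279^16≡29, 279^32≡147, 279^64≡95 (mod 347).
279^87 = 279^(64+16+4+2+1) ≡ 64 (mod 347).
Check: 64² = 4096 ≡ 279 (mod 347). The two roots are 64 and 283.

64, 283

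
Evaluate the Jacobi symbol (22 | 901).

1

Pull out 2: since 901 ≡ 5 (mod 8), (2/901) = -1.
Reciprocity: 11 ≡ 3 and 901 ≡ 1 (mod 4), so (11/901) = +(901/11).
Reduce top mod 11: now compute (10/11).
Pull out 2: since 11 ≡ 3 (mod 8), (2/11) = -1.
Reciprocity: 5 ≡ 1 and 11 ≡ 3 (mod 4), so (5/11) = +(11/5).
Reduce top mod 5: now compute (1/5).
Reached (1/5) = 1. Collecting the sign flips along the way, the symbol is +1.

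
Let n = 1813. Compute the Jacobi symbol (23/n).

Reciprocity: 23 ≡ 3 and 1813 ≡ 1 (mod 4), so (23/1813) = +(1813/23).
Reduce top mod 23: now compute (19/23).
Reciprocity: 19 ≡ 3 and 23 ≡ 3 (mod 4), so (19/23) = −(23/19).
Reduce top mod 19: now compute (4/19).
Pull out 2^2: since 19 ≡ 3 (mod 8), (2/19) = -1, so (2/19)^2 = +1.
Reached (1/19) = 1. Collecting the sign flips along the way, the symbol is -1.

-1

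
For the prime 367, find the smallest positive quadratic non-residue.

(2/367) = +1, so 2 is a residue.
(3/367) = −1, so 3 is the smallest positive non-residue mod 367.

3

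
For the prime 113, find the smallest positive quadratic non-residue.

(2/113) = +1, so 2 is a residue.
(3/113) = −1, so 3 is the smallest positive non-residue mod 113.

3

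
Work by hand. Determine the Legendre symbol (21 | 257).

Reciprocity: 21 ≡ 1 and 257 ≡ 1 (mod 4), so (21/257) = +(257/21).
Reduce top mod 21: now compute (5/21).
Reciprocity: 5 ≡ 1 and 21 ≡ 1 (mod 4), so (5/21) = +(21/5).
Reduce top mod 5: now compute (1/5).
Reached (1/5) = 1. Collecting the sign flips along the way, the symbol is +1.

1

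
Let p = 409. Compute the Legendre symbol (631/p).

-1

Euler's criterion: (631/409) ≡ 222^204 (mod 409).
222^2 ≡ 204 (mod 409)
222^4 ≡ 307 (mod 409)
222^8 ≡ 179 (mod 409)
222^16 ≡ 139 (mod 409)
222^32 ≡ 98 (mod 409)
222^64 ≡ 197 (mod 409)
222^128 ≡ 363 (mod 409)
222^204 = 222^(128+64+8+4) ≡ 408 (mod 409).
Result is 408 ≡ −1, so (631/409) = −1.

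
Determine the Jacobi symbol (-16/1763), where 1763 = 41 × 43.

-1

First reduce: -16 ≡ 1747 (mod 1763).
Reciprocity: 1747 ≡ 3 and 1763 ≡ 3 (mod 4), so (1747/1763) = −(1763/1747).
Reduce top mod 1747: now compute (16/1747).
Pull out 2^4: since 1747 ≡ 3 (mod 8), (2/1747) = -1, so (2/1747)^4 = +1.
Reached (1/1747) = 1. Collecting the sign flips along the way, the symbol is -1.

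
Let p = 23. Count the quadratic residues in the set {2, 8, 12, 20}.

3

(2/23) = +1 → QR.
(8/23) = +1 → QR.
(12/23) = +1 → QR.
(20/23) = -1 → non-residue.
Total quadratic residues among the 4: 3.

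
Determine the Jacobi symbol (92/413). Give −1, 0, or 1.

-1

Pull out 2^2: since 413 ≡ 5 (mod 8), (2/413) = -1, so (2/413)^2 = +1.
Reciprocity: 23 ≡ 3 and 413 ≡ 1 (mod 4), so (23/413) = +(413/23).
Reduce top mod 23: now compute (22/23).
Pull out 2: since 23 ≡ 7 (mod 8), (2/23) = +1.
Reciprocity: 11 ≡ 3 and 23 ≡ 3 (mod 4), so (11/23) = −(23/11).
Reduce top mod 11: now compute (1/11).
Reached (1/11) = 1. Collecting the sign flips along the way, the symbol is -1.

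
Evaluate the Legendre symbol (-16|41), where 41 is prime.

1

First reduce: -16 ≡ 25 (mod 41).
Reciprocity: 25 ≡ 1 and 41 ≡ 1 (mod 4), so (25/41) = +(41/25).
Reduce top mod 25: now compute (16/25).
Pull out 2^4: since 25 ≡ 1 (mod 8), (2/25) = +1, so (2/25)^4 = +1.
Reached (1/25) = 1. Collecting the sign flips along the way, the symbol is +1.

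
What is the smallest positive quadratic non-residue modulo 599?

(2/599) = +1, so 2 is a residue.
(3/599) = +1, so 3 is a residue.
(4/599) = +1, so 4 is a residue.
(5/599) = +1, so 5 is a residue.
(6/599) = +1, so 6 is a residue.
(7/599) = −1, so 7 is the smallest positive non-residue mod 599.

7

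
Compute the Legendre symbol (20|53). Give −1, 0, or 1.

Pull out 2^2: since 53 ≡ 5 (mod 8), (2/53) = -1, so (2/53)^2 = +1.
Reciprocity: 5 ≡ 1 and 53 ≡ 1 (mod 4), so (5/53) = +(53/5).
Reduce top mod 5: now compute (3/5).
Reciprocity: 3 ≡ 3 and 5 ≡ 1 (mod 4), so (3/5) = +(5/3).
Reduce top mod 3: now compute (2/3).
Pull out 2: since 3 ≡ 3 (mod 8), (2/3) = -1.
Reached (1/3) = 1. Collecting the sign flips along the way, the symbol is -1.

-1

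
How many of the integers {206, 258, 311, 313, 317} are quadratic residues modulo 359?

1

(206/359) = -1 → non-residue.
(258/359) = -1 → non-residue.
(311/359) = -1 → non-residue.
(313/359) = -1 → non-residue.
(317/359) = +1 → QR.
Total quadratic residues among the 5: 1.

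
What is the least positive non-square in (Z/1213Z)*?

2

(2/1213) = −1, so 2 is the smallest positive non-residue mod 1213.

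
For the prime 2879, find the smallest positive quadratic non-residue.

(2/2879) = +1, so 2 is a residue.
(3/2879) = +1, so 3 is a residue.
(4/2879) = +1, so 4 is a residue.
(5/2879) = +1, so 5 is a residue.
(6/2879) = +1, so 6 is a residue.
(7/2879) = −1, so 7 is the smallest positive non-residue mod 2879.

7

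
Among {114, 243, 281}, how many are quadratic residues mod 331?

2

(114/331) = +1 → QR.
(243/331) = -1 → non-residue.
(281/331) = +1 → QR.
Total quadratic residues among the 3: 2.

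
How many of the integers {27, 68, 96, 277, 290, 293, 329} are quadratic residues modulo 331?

5

(27/331) = -1 → non-residue.
(68/331) = +1 → QR.
(96/331) = +1 → QR.
(277/331) = -1 → non-residue.
(290/331) = +1 → QR.
(293/331) = +1 → QR.
(329/331) = +1 → QR.
Total quadratic residues among the 7: 5.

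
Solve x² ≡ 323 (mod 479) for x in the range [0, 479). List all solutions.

199, 280

Since 479 ≡ 3 (mod 4), a square root of 323 is 323^((479+1)/4) = 323^120 mod 479.
Repeated squaring: 323^2≡386, 323^4≡27, 323^8≡250, 323^16≡230, 323^32≡210, 323^64≡32 (mod 479).
323^120 = 323^(64+32+16+8) ≡ 280 (mod 479).
Check: 280² = 78400 ≡ 323 (mod 479). The two roots are 199 and 280.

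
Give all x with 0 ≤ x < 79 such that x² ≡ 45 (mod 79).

Since 79 ≡ 3 (mod 4), a square root of 45 is 45^((79+1)/4) = 45^20 mod 79.
Repeated squaring: 45^2≡50, 45^4≡51, 45^8≡73, 45^16≡36 (mod 79).
45^20 = 45^(16+4) ≡ 19 (mod 79).
Check: 19² = 361 ≡ 45 (mod 79). The two roots are 19 and 60.

19, 60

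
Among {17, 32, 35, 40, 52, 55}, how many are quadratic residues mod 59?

2

(17/59) = +1 → QR.
(32/59) = -1 → non-residue.
(35/59) = +1 → QR.
(40/59) = -1 → non-residue.
(52/59) = -1 → non-residue.
(55/59) = -1 → non-residue.
Total quadratic residues among the 6: 2.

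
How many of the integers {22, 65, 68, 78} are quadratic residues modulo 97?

(22/97) = +1 → QR.
(65/97) = +1 → QR.
(68/97) = -1 → non-residue.
(78/97) = -1 → non-residue.
Total quadratic residues among the 4: 2.

2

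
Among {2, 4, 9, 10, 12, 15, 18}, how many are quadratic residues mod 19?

(2/19) = -1 → non-residue.
(4/19) = +1 → QR.
(9/19) = +1 → QR.
(10/19) = -1 → non-residue.
(12/19) = -1 → non-residue.
(15/19) = -1 → non-residue.
(18/19) = -1 → non-residue.
Total quadratic residues among the 7: 2.

2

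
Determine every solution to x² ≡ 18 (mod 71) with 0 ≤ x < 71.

35, 36

Since 71 ≡ 3 (mod 4), a square root of 18 is 18^((71+1)/4) = 18^18 mod 71.
Repeated squaring: 18^2≡40, 18^4≡38, 18^8≡24, 18^16≡8 (mod 71).
18^18 = 18^(16+2) ≡ 36 (mod 71).
Check: 36² = 1296 ≡ 18 (mod 71). The two roots are 35 and 36.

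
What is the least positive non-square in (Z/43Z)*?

(2/43) = −1, so 2 is the smallest positive non-residue mod 43.

2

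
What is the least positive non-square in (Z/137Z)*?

3

(2/137) = +1, so 2 is a residue.
(3/137) = −1, so 3 is the smallest positive non-residue mod 137.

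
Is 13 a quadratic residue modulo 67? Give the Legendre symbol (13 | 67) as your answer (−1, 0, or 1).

Reciprocity: 13 ≡ 1 and 67 ≡ 3 (mod 4), so (13/67) = +(67/13).
Reduce top mod 13: now compute (2/13).
Pull out 2: since 13 ≡ 5 (mod 8), (2/13) = -1.
Reached (1/13) = 1. Collecting the sign flips along the way, the symbol is -1.

-1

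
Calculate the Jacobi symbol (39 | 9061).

Reciprocity: 39 ≡ 3 and 9061 ≡ 1 (mod 4), so (39/9061) = +(9061/39).
Reduce top mod 39: now compute (13/39).
Reciprocity: 13 ≡ 1 and 39 ≡ 3 (mod 4), so (13/39) = +(39/13).
Reduce top mod 13: now compute (0/13).
Top reduces to 0: gcd > 1, so the symbol is 0.

0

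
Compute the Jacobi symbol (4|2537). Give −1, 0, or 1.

1

Pull out 2^2: since 2537 ≡ 1 (mod 8), (2/2537) = +1, so (2/2537)^2 = +1.
Reached (1/2537) = 1. Collecting the sign flips along the way, the symbol is +1.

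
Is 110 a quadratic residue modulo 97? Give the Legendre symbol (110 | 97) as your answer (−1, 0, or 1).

First reduce: 110 ≡ 13 (mod 97).
Reciprocity: 13 ≡ 1 and 97 ≡ 1 (mod 4), so (13/97) = +(97/13).
Reduce top mod 13: now compute (6/13).
Pull out 2: since 13 ≡ 5 (mod 8), (2/13) = -1.
Reciprocity: 3 ≡ 3 and 13 ≡ 1 (mod 4), so (3/13) = +(13/3).
Reduce top mod 3: now compute (1/3).
Reached (1/3) = 1. Collecting the sign flips along the way, the symbol is -1.

-1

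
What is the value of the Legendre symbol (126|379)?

1

Pull out 2: since 379 ≡ 3 (mod 8), (2/379) = -1.
Reciprocity: 63 ≡ 3 and 379 ≡ 3 (mod 4), so (63/379) = −(379/63).
Reduce top mod 63: now compute (1/63).
Reached (1/63) = 1. Collecting the sign flips along the way, the symbol is +1.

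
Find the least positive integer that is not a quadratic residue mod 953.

3

(2/953) = +1, so 2 is a residue.
(3/953) = −1, so 3 is the smallest positive non-residue mod 953.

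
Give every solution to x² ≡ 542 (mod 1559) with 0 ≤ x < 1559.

Since 1559 ≡ 3 (mod 4), a square root of 542 is 542^((1559+1)/4) = 542^390 mod 1559.
Repeated squaring: 542^2≡672, 542^4≡1033, 542^8≡733, 542^16≡993, 542^32≡761, 542^64≡732, 542^128≡1087, 542^256≡1406 (mod 1559).
542^390 = 542^(256+128+4+2) ≡ 877 (mod 1559).
Check: 877² = 769129 ≡ 542 (mod 1559). The two roots are 682 and 877.

682, 877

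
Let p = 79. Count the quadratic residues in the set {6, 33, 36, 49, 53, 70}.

(6/79) = -1 → non-residue.
(33/79) = -1 → non-residue.
(36/79) = +1 → QR.
(49/79) = +1 → QR.
(53/79) = -1 → non-residue.
(70/79) = -1 → non-residue.
Total quadratic residues among the 6: 2.

2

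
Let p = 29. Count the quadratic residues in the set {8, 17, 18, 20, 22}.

2

(8/29) = -1 → non-residue.
(17/29) = -1 → non-residue.
(18/29) = -1 → non-residue.
(20/29) = +1 → QR.
(22/29) = +1 → QR.
Total quadratic residues among the 5: 2.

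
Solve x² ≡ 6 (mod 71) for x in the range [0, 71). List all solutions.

19, 52

Since 71 ≡ 3 (mod 4), a square root of 6 is 6^((71+1)/4) = 6^18 mod 71.
Repeated squaring: 6^2≡36, 6^4≡18, 6^8≡40, 6^16≡38 (mod 71).
6^18 = 6^(16+2) ≡ 19 (mod 71).
Check: 19² = 361 ≡ 6 (mod 71). The two roots are 19 and 52.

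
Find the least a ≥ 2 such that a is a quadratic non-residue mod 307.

2

(2/307) = −1, so 2 is the smallest positive non-residue mod 307.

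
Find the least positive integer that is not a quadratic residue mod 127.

(2/127) = +1, so 2 is a residue.
(3/127) = −1, so 3 is the smallest positive non-residue mod 127.

3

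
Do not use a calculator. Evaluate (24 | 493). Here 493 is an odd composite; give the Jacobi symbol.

-1

Pull out 2^3: since 493 ≡ 5 (mod 8), (2/493) = -1, so (2/493)^3 = -1.
Reciprocity: 3 ≡ 3 and 493 ≡ 1 (mod 4), so (3/493) = +(493/3).
Reduce top mod 3: now compute (1/3).
Reached (1/3) = 1. Collecting the sign flips along the way, the symbol is -1.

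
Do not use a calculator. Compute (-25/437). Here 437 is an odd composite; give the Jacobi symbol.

First reduce: -25 ≡ 412 (mod 437).
Pull out 2^2: since 437 ≡ 5 (mod 8), (2/437) = -1, so (2/437)^2 = +1.
Reciprocity: 103 ≡ 3 and 437 ≡ 1 (mod 4), so (103/437) = +(437/103).
Reduce top mod 103: now compute (25/103).
Reciprocity: 25 ≡ 1 and 103 ≡ 3 (mod 4), so (25/103) = +(103/25).
Reduce top mod 25: now compute (3/25).
Reciprocity: 3 ≡ 3 and 25 ≡ 1 (mod 4), so (3/25) = +(25/3).
Reduce top mod 3: now compute (1/3).
Reached (1/3) = 1. Collecting the sign flips along the way, the symbol is +1.

1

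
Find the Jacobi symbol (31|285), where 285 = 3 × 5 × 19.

-1

Reciprocity: 31 ≡ 3 and 285 ≡ 1 (mod 4), so (31/285) = +(285/31).
Reduce top mod 31: now compute (6/31).
Pull out 2: since 31 ≡ 7 (mod 8), (2/31) = +1.
Reciprocity: 3 ≡ 3 and 31 ≡ 3 (mod 4), so (3/31) = −(31/3).
Reduce top mod 3: now compute (1/3).
Reached (1/3) = 1. Collecting the sign flips along the way, the symbol is -1.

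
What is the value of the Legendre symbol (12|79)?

-1

Pull out 2^2: since 79 ≡ 7 (mod 8), (2/79) = +1, so (2/79)^2 = +1.
Reciprocity: 3 ≡ 3 and 79 ≡ 3 (mod 4), so (3/79) = −(79/3).
Reduce top mod 3: now compute (1/3).
Reached (1/3) = 1. Collecting the sign flips along the way, the symbol is -1.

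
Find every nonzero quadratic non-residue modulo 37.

Square k = 1,…,18 (k and 37−k give the same square):
1²=1, 2²=4, 3²=9, 4²=16, 5²=25, 6²=36, 7²≡12, 8²≡27, 9²≡7, 10²≡26, 11²≡10, 12²≡33, 13²≡21, 14²≡11, 15²≡3, 16²≡34, 17²≡30, 18²≡28 (mod 37).
The residues are {1, 3, 4, 7, 9, 10, 11, 12, 16, 21, 25, 26, 27, 28, 30, 33, 34, 36}; the non-residues are the remaining 18 nonzero classes.

2 5 6 8 13 14 15 17 18 19 20 22 23 24 29 31 32 35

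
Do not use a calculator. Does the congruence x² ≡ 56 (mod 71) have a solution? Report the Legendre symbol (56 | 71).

-1

Pull out 2^3: since 71 ≡ 7 (mod 8), (2/71) = +1, so (2/71)^3 = +1.
Reciprocity: 7 ≡ 3 and 71 ≡ 3 (mod 4), so (7/71) = −(71/7).
Reduce top mod 7: now compute (1/7).
Reached (1/7) = 1. Collecting the sign flips along the way, the symbol is -1.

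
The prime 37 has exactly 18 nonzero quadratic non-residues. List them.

Square k = 1,…,18 (k and 37−k give the same square):
1²=1, 2²=4, 3²=9, 4²=16, 5²=25, 6²=36, 7²≡12, 8²≡27, 9²≡7, 10²≡26, 11²≡10, 12²≡33, 13²≡21, 14²≡11, 15²≡3, 16²≡34, 17²≡30, 18²≡28 (mod 37).
The residues are {1, 3, 4, 7, 9, 10, 11, 12, 16, 21, 25, 26, 27, 28, 30, 33, 34, 36}; the non-residues are the remaining 18 nonzero classes.

2, 5, 6, 8, 13, 14, 15, 17, 18, 19, 20, 22, 23, 24, 29, 31, 32, 35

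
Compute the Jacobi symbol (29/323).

1

Reciprocity: 29 ≡ 1 and 323 ≡ 3 (mod 4), so (29/323) = +(323/29).
Reduce top mod 29: now compute (4/29).
Pull out 2^2: since 29 ≡ 5 (mod 8), (2/29) = -1, so (2/29)^2 = +1.
Reached (1/29) = 1. Collecting the sign flips along the way, the symbol is +1.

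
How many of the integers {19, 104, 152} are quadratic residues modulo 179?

(19/179) = +1 → QR.
(104/179) = -1 → non-residue.
(152/179) = -1 → non-residue.
Total quadratic residues among the 3: 1.

1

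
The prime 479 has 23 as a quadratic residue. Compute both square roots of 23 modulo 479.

Since 479 ≡ 3 (mod 4), a square root of 23 is 23^((479+1)/4) = 23^120 mod 479.
Repeated squaring: 23^2≡50, 23^4≡105, 23^8≡8, 23^16≡64, 23^32≡264, 23^64≡241 (mod 479).
23^120 = 23^(64+32+16+8) ≡ 135 (mod 479).
Check: 135² = 18225 ≡ 23 (mod 479). The two roots are 135 and 344.

135, 344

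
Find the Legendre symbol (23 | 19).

1

Euler's criterion: (23/19) ≡ 4^9 (mod 19).
4^2 ≡ 16 (mod 19)
4^4 ≡ 9 (mod 19)
4^8 ≡ 5 (mod 19)
4^9 = 4^(8+1) ≡ 1 (mod 19).
Result is 1, so (23/19) = 1.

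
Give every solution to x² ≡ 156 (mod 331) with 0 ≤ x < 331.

90, 241

Since 331 ≡ 3 (mod 4), a square root of 156 is 156^((331+1)/4) = 156^83 mod 331.
Repeated squaring: 156^2≡173, 156^4≡139, 156^8≡123, 156^16≡234, 156^32≡141, 156^64≡21 (mod 331).
156^83 = 156^(64+16+2+1) ≡ 241 (mod 331).
Check: 241² = 58081 ≡ 156 (mod 331). The two roots are 90 and 241.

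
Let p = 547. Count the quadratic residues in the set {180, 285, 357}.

1

(180/547) = -1 → non-residue.
(285/547) = +1 → QR.
(357/547) = -1 → non-residue.
Total quadratic residues among the 3: 1.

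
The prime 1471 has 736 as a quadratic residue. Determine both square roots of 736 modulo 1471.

Since 1471 ≡ 3 (mod 4), a square root of 736 is 736^((1471+1)/4) = 736^368 mod 1471.
Repeated squaring: 736^2≡368, 736^4≡92, 736^8≡1109, 736^16≡125, 736^32≡915, 736^64≡226, 736^128≡1062, 736^256≡1058 (mod 1471).
736^368 = 736^(256+64+32+16) ≡ 151 (mod 1471).
Check: 151² = 22801 ≡ 736 (mod 1471). The two roots are 151 and 1320.

151, 1320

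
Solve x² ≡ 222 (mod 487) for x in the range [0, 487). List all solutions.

Since 487 ≡ 3 (mod 4), a square root of 222 is 222^((487+1)/4) = 222^122 mod 487.
Repeated squaring: 222^2≡97, 222^4≡156, 222^8≡473, 222^16≡196, 222^32≡430, 222^64≡327 (mod 487).
222^122 = 222^(64+32+16+8+2) ≡ 314 (mod 487).
Check: 314² = 98596 ≡ 222 (mod 487). The two roots are 173 and 314.

173, 314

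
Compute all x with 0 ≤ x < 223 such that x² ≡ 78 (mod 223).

Since 223 ≡ 3 (mod 4), a square root of 78 is 78^((223+1)/4) = 78^56 mod 223.
Repeated squaring: 78^2≡63, 78^4≡178, 78^8≡18, 78^16≡101, 78^32≡166 (mod 223).
78^56 = 78^(32+16+8) ≡ 69 (mod 223).
Check: 69² = 4761 ≡ 78 (mod 223). The two roots are 69 and 154.

69, 154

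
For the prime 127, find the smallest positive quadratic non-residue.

(2/127) = +1, so 2 is a residue.
(3/127) = −1, so 3 is the smallest positive non-residue mod 127.

3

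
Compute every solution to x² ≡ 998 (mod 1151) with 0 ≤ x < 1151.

249, 902

Since 1151 ≡ 3 (mod 4), a square root of 998 is 998^((1151+1)/4) = 998^288 mod 1151.
Repeated squaring: 998^2≡389, 998^4≡540, 998^8≡397, 998^16≡1073, 998^32≡329, 998^64≡47, 998^128≡1058, 998^256≡592 (mod 1151).
998^288 = 998^(256+32) ≡ 249 (mod 1151).
Check: 249² = 62001 ≡ 998 (mod 1151). The two roots are 249 and 902.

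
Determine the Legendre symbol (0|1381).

Top reduces to 0: gcd > 1, so the symbol is 0.

0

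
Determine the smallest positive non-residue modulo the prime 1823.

5

(2/1823) = +1, so 2 is a residue.
(3/1823) = +1, so 3 is a residue.
(4/1823) = +1, so 4 is a residue.
(5/1823) = −1, so 5 is the smallest positive non-residue mod 1823.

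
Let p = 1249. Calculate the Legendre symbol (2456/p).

First reduce: 2456 ≡ 1207 (mod 1249).
Reciprocity: 1207 ≡ 3 and 1249 ≡ 1 (mod 4), so (1207/1249) = +(1249/1207).
Reduce top mod 1207: now compute (42/1207).
Pull out 2: since 1207 ≡ 7 (mod 8), (2/1207) = +1.
Reciprocity: 21 ≡ 1 and 1207 ≡ 3 (mod 4), so (21/1207) = +(1207/21).
Reduce top mod 21: now compute (10/21).
Pull out 2: since 21 ≡ 5 (mod 8), (2/21) = -1.
Reciprocity: 5 ≡ 1 and 21 ≡ 1 (mod 4), so (5/21) = +(21/5).
Reduce top mod 5: now compute (1/5).
Reached (1/5) = 1. Collecting the sign flips along the way, the symbol is -1.

-1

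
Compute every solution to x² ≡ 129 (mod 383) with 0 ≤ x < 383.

106, 277

Since 383 ≡ 3 (mod 4), a square root of 129 is 129^((383+1)/4) = 129^96 mod 383.
Repeated squaring: 129^2≡172, 129^4≡93, 129^8≡223, 129^16≡322, 129^32≡274, 129^64≡8 (mod 383).
129^96 = 129^(64+32) ≡ 277 (mod 383).
Check: 277² = 76729 ≡ 129 (mod 383). The two roots are 106 and 277.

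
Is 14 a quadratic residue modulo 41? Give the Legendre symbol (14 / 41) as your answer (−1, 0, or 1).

-1

Euler's criterion: (14/41) ≡ 14^20 (mod 41).
14^2 ≡ 32 (mod 41)
14^4 ≡ 40 (mod 41)
14^8 ≡ 1 (mod 41)
14^16 ≡ 1 (mod 41)
14^20 = 14^(16+4) ≡ 40 (mod 41).
Result is 40 ≡ −1, so (14/41) = −1.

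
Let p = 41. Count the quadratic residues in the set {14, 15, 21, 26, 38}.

1

(14/41) = -1 → non-residue.
(15/41) = -1 → non-residue.
(21/41) = +1 → QR.
(26/41) = -1 → non-residue.
(38/41) = -1 → non-residue.
Total quadratic residues among the 5: 1.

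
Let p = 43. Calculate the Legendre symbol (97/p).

1

First reduce: 97 ≡ 11 (mod 43).
Reciprocity: 11 ≡ 3 and 43 ≡ 3 (mod 4), so (11/43) = −(43/11).
Reduce top mod 11: now compute (10/11).
Pull out 2: since 11 ≡ 3 (mod 8), (2/11) = -1.
Reciprocity: 5 ≡ 1 and 11 ≡ 3 (mod 4), so (5/11) = +(11/5).
Reduce top mod 5: now compute (1/5).
Reached (1/5) = 1. Collecting the sign flips along the way, the symbol is +1.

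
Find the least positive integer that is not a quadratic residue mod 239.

7

(2/239) = +1, so 2 is a residue.
(3/239) = +1, so 3 is a residue.
(4/239) = +1, so 4 is a residue.
(5/239) = +1, so 5 is a residue.
(6/239) = +1, so 6 is a residue.
(7/239) = −1, so 7 is the smallest positive non-residue mod 239.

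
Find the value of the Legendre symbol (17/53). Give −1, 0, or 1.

Reciprocity: 17 ≡ 1 and 53 ≡ 1 (mod 4), so (17/53) = +(53/17).
Reduce top mod 17: now compute (2/17).
Pull out 2: since 17 ≡ 1 (mod 8), (2/17) = +1.
Reached (1/17) = 1. Collecting the sign flips along the way, the symbol is +1.

1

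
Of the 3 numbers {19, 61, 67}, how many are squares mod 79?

2

(19/79) = +1 → QR.
(61/79) = -1 → non-residue.
(67/79) = +1 → QR.
Total quadratic residues among the 3: 2.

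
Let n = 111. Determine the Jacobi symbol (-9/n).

0

First reduce: -9 ≡ 102 (mod 111).
Pull out 2: since 111 ≡ 7 (mod 8), (2/111) = +1.
Reciprocity: 51 ≡ 3 and 111 ≡ 3 (mod 4), so (51/111) = −(111/51).
Reduce top mod 51: now compute (9/51).
Reciprocity: 9 ≡ 1 and 51 ≡ 3 (mod 4), so (9/51) = +(51/9).
Reduce top mod 9: now compute (6/9).
Pull out 2: since 9 ≡ 1 (mod 8), (2/9) = +1.
Reciprocity: 3 ≡ 3 and 9 ≡ 1 (mod 4), so (3/9) = +(9/3).
Reduce top mod 3: now compute (0/3).
Top reduces to 0: gcd > 1, so the symbol is 0.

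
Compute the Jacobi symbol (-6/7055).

-1

First reduce: -6 ≡ 7049 (mod 7055).
Reciprocity: 7049 ≡ 1 and 7055 ≡ 3 (mod 4), so (7049/7055) = +(7055/7049).
Reduce top mod 7049: now compute (6/7049).
Pull out 2: since 7049 ≡ 1 (mod 8), (2/7049) = +1.
Reciprocity: 3 ≡ 3 and 7049 ≡ 1 (mod 4), so (3/7049) = +(7049/3).
Reduce top mod 3: now compute (2/3).
Pull out 2: since 3 ≡ 3 (mod 8), (2/3) = -1.
Reached (1/3) = 1. Collecting the sign flips along the way, the symbol is -1.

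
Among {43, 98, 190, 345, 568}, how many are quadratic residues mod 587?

(43/587) = +1 → QR.
(98/587) = -1 → non-residue.
(190/587) = -1 → non-residue.
(345/587) = +1 → QR.
(568/587) = +1 → QR.
Total quadratic residues among the 5: 3.

3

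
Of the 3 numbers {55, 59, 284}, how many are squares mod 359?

1

(55/359) = +1 → QR.
(59/359) = -1 → non-residue.
(284/359) = -1 → non-residue.
Total quadratic residues among the 3: 1.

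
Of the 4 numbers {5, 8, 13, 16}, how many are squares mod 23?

3

(5/23) = -1 → non-residue.
(8/23) = +1 → QR.
(13/23) = +1 → QR.
(16/23) = +1 → QR.
Total quadratic residues among the 4: 3.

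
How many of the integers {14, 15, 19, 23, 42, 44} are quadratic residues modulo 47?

2

(14/47) = +1 → QR.
(15/47) = -1 → non-residue.
(19/47) = -1 → non-residue.
(23/47) = -1 → non-residue.
(42/47) = +1 → QR.
(44/47) = -1 → non-residue.
Total quadratic residues among the 6: 2.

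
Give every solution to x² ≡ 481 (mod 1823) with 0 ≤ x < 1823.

48, 1775

Since 1823 ≡ 3 (mod 4), a square root of 481 is 481^((1823+1)/4) = 481^456 mod 1823.
Repeated squaring: 481^2≡1663, 481^4≡78, 481^8≡615, 481^16≡864, 481^32≡889, 481^64≡962, 481^128≡1183, 481^256≡1248 (mod 1823).
481^456 = 481^(256+128+64+8) ≡ 48 (mod 1823).
Check: 48² = 2304 ≡ 481 (mod 1823). The two roots are 48 and 1775.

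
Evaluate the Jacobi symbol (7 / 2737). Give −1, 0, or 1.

Reciprocity: 7 ≡ 3 and 2737 ≡ 1 (mod 4), so (7/2737) = +(2737/7).
Reduce top mod 7: now compute (0/7).
Top reduces to 0: gcd > 1, so the symbol is 0.

0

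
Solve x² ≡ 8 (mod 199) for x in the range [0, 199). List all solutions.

40, 159

Since 199 ≡ 3 (mod 4), a square root of 8 is 8^((199+1)/4) = 8^50 mod 199.
Repeated squaring: 8^2≡64, 8^4≡116, 8^8≡123, 8^16≡5, 8^32≡25 (mod 199).
8^50 = 8^(32+16+2) ≡ 40 (mod 199).
Check: 40² = 1600 ≡ 8 (mod 199). The two roots are 40 and 159.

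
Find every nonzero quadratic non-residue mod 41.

3, 6, 7, 11, 12, 13, 14, 15, 17, 19, 22, 24, 26, 27, 28, 29, 30, 34, 35, 38

Square k = 1,…,20 (k and 41−k give the same square):
1²=1, 2²=4, 3²=9, 4²=16, 5²=25, 6²=36, 7²≡8, 8²≡23, 9²≡40, 10²≡18, 11²≡39, 12²≡21, 13²≡5, 14²≡32, 15²≡20, 16²≡10, 17²≡2, 18²≡37, 19²≡33, 20²≡31 (mod 41).
The residues are {1, 2, 4, 5, 8, 9, 10, 16, 18, 20, 21, 23, 25, 31, 32, 33, 36, 37, 39, 40}; the non-residues are the remaining 20 nonzero classes.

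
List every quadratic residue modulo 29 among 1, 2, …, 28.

Square k = 1,…,14 (k and 29−k give the same square):
1²=1, 2²=4, 3²=9, 4²=16, 5²=25, 6²≡7, 7²≡20, 8²≡6, 9²≡23, 10²≡13, 11²≡5, 12²≡28, 13²≡24, 14²≡22 (mod 29).
So the quadratic residues mod 29 are {1, 4, 5, 6, 7, 9, 13, 16, 20, 22, 23, 24, 25, 28}.

1 4 5 6 7 9 13 16 20 22 23 24 25 28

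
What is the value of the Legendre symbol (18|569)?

Pull out 2: since 569 ≡ 1 (mod 8), (2/569) = +1.
Reciprocity: 9 ≡ 1 and 569 ≡ 1 (mod 4), so (9/569) = +(569/9).
Reduce top mod 9: now compute (2/9).
Pull out 2: since 9 ≡ 1 (mod 8), (2/9) = +1.
Reached (1/9) = 1. Collecting the sign flips along the way, the symbol is +1.

1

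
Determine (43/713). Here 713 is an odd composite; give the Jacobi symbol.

Reciprocity: 43 ≡ 3 and 713 ≡ 1 (mod 4), so (43/713) = +(713/43).
Reduce top mod 43: now compute (25/43).
Reciprocity: 25 ≡ 1 and 43 ≡ 3 (mod 4), so (25/43) = +(43/25).
Reduce top mod 25: now compute (18/25).
Pull out 2: since 25 ≡ 1 (mod 8), (2/25) = +1.
Reciprocity: 9 ≡ 1 and 25 ≡ 1 (mod 4), so (9/25) = +(25/9).
Reduce top mod 9: now compute (7/9).
Reciprocity: 7 ≡ 3 and 9 ≡ 1 (mod 4), so (7/9) = +(9/7).
Reduce top mod 7: now compute (2/7).
Pull out 2: since 7 ≡ 7 (mod 8), (2/7) = +1.
Reached (1/7) = 1. Collecting the sign flips along the way, the symbol is +1.

1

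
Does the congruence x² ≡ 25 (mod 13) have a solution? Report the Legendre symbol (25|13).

1

First reduce: 25 ≡ 12 (mod 13).
Pull out 2^2: since 13 ≡ 5 (mod 8), (2/13) = -1, so (2/13)^2 = +1.
Reciprocity: 3 ≡ 3 and 13 ≡ 1 (mod 4), so (3/13) = +(13/3).
Reduce top mod 3: now compute (1/3).
Reached (1/3) = 1. Collecting the sign flips along the way, the symbol is +1.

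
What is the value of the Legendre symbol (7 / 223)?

Euler's criterion: (7/223) ≡ 7^111 (mod 223).
7^2 ≡ 49 (mod 223)
7^4 ≡ 171 (mod 223)
7^8 ≡ 28 (mod 223)
7^16 ≡ 115 (mod 223)
7^32 ≡ 68 (mod 223)
7^64 ≡ 164 (mod 223)
7^111 = 7^(64+32+8+4+2+1) ≡ 1 (mod 223).
Result is 1, so (7/223) = 1.

1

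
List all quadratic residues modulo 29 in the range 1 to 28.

1, 4, 5, 6, 7, 9, 13, 16, 20, 22, 23, 24, 25, 28

Square k = 1,…,14 (k and 29−k give the same square):
1²=1, 2²=4, 3²=9, 4²=16, 5²=25, 6²≡7, 7²≡20, 8²≡6, 9²≡23, 10²≡13, 11²≡5, 12²≡28, 13²≡24, 14²≡22 (mod 29).
So the quadratic residues mod 29 are {1, 4, 5, 6, 7, 9, 13, 16, 20, 22, 23, 24, 25, 28}.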